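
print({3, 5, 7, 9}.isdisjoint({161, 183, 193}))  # True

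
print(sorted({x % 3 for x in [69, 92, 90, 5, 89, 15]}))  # [0, 2]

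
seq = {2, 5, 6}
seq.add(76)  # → {2, 5, 6, 76}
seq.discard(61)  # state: {2, 5, 6, 76}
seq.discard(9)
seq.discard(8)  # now {2, 5, 6, 76}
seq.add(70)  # {2, 5, 6, 70, 76}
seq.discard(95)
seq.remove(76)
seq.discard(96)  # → {2, 5, 6, 70}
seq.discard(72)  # {2, 5, 6, 70}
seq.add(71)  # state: {2, 5, 6, 70, 71}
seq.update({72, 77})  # {2, 5, 6, 70, 71, 72, 77}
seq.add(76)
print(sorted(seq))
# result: [2, 5, 6, 70, 71, 72, 76, 77]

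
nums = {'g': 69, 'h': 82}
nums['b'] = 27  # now {'g': 69, 'h': 82, 'b': 27}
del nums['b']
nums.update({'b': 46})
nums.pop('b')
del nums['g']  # {'h': 82}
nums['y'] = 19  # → {'h': 82, 'y': 19}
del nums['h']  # {'y': 19}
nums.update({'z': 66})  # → {'y': 19, 'z': 66}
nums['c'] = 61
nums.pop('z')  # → 66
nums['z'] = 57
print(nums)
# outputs {'y': 19, 'c': 61, 'z': 57}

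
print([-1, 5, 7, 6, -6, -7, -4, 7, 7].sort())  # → None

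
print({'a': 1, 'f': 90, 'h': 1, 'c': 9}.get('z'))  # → None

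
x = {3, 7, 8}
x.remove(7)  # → {3, 8}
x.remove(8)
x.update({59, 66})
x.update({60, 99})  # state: {3, 59, 60, 66, 99}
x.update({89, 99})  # {3, 59, 60, 66, 89, 99}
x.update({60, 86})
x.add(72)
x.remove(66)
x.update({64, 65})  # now {3, 59, 60, 64, 65, 72, 86, 89, 99}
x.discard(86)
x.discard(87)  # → {3, 59, 60, 64, 65, 72, 89, 99}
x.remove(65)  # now {3, 59, 60, 64, 72, 89, 99}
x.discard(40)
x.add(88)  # {3, 59, 60, 64, 72, 88, 89, 99}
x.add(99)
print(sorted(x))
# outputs [3, 59, 60, 64, 72, 88, 89, 99]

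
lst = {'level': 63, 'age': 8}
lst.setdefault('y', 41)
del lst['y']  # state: {'level': 63, 'age': 8}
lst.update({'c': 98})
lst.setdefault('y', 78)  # 78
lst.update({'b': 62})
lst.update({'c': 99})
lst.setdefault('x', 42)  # 42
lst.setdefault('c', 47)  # 99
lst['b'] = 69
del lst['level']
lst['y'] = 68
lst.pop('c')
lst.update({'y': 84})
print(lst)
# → {'age': 8, 'y': 84, 'b': 69, 'x': 42}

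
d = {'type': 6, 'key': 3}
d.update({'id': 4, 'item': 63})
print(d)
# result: {'type': 6, 'key': 3, 'id': 4, 'item': 63}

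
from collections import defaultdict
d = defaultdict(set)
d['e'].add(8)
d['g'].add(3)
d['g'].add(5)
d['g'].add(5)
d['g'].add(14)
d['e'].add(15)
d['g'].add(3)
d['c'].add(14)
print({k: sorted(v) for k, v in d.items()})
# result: {'e': [8, 15], 'g': [3, 5, 14], 'c': [14]}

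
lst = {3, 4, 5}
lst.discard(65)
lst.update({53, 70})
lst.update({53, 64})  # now {3, 4, 5, 53, 64, 70}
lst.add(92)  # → {3, 4, 5, 53, 64, 70, 92}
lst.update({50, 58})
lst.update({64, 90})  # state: {3, 4, 5, 50, 53, 58, 64, 70, 90, 92}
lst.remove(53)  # {3, 4, 5, 50, 58, 64, 70, 90, 92}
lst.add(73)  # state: {3, 4, 5, 50, 58, 64, 70, 73, 90, 92}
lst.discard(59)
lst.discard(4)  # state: {3, 5, 50, 58, 64, 70, 73, 90, 92}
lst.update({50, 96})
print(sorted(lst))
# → [3, 5, 50, 58, 64, 70, 73, 90, 92, 96]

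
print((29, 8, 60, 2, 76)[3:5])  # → (2, 76)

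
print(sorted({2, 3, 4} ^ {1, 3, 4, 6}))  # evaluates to [1, 2, 6]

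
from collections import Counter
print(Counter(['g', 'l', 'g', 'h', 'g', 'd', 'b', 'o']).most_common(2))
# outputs [('g', 3), ('l', 1)]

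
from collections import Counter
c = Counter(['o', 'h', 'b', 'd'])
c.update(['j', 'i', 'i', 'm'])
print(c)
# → Counter({'i': 2, 'o': 1, 'h': 1, 'b': 1, 'd': 1, 'j': 1, 'm': 1})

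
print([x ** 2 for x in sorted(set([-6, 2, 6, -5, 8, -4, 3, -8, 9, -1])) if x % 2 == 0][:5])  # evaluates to [64, 36, 16, 4, 36]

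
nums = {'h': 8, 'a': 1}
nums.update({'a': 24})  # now {'h': 8, 'a': 24}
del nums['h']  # {'a': 24}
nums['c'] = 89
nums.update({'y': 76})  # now {'a': 24, 'c': 89, 'y': 76}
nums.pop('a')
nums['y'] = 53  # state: {'c': 89, 'y': 53}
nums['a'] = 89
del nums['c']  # {'y': 53, 'a': 89}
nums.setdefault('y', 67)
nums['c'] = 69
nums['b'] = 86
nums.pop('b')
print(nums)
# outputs {'y': 53, 'a': 89, 'c': 69}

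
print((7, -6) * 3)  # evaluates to (7, -6, 7, -6, 7, -6)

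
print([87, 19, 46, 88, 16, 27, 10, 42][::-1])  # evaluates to [42, 10, 27, 16, 88, 46, 19, 87]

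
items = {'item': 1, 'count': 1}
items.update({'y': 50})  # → {'item': 1, 'count': 1, 'y': 50}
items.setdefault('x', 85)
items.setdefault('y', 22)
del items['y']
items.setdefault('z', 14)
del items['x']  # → {'item': 1, 'count': 1, 'z': 14}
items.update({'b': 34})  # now {'item': 1, 'count': 1, 'z': 14, 'b': 34}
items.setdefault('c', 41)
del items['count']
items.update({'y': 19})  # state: {'item': 1, 'z': 14, 'b': 34, 'c': 41, 'y': 19}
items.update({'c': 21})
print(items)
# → {'item': 1, 'z': 14, 'b': 34, 'c': 21, 'y': 19}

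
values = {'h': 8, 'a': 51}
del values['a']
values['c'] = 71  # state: {'h': 8, 'c': 71}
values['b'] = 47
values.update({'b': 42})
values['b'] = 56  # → {'h': 8, 'c': 71, 'b': 56}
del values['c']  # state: {'h': 8, 'b': 56}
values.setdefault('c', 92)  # 92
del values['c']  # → {'h': 8, 'b': 56}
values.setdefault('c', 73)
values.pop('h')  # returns 8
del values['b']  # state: {'c': 73}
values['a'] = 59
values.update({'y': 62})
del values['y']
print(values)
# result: {'c': 73, 'a': 59}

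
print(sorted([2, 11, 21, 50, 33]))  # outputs [2, 11, 21, 33, 50]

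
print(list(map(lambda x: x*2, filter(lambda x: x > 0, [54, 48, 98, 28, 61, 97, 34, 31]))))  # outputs [108, 96, 196, 56, 122, 194, 68, 62]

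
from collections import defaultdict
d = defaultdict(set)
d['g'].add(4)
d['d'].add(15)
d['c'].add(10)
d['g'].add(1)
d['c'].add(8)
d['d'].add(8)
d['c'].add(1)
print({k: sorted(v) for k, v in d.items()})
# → {'g': [1, 4], 'd': [8, 15], 'c': [1, 8, 10]}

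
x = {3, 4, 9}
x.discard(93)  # {3, 4, 9}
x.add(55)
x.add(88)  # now {3, 4, 9, 55, 88}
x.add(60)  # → {3, 4, 9, 55, 60, 88}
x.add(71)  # {3, 4, 9, 55, 60, 71, 88}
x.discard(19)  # {3, 4, 9, 55, 60, 71, 88}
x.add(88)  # {3, 4, 9, 55, 60, 71, 88}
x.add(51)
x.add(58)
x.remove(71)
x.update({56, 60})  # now {3, 4, 9, 51, 55, 56, 58, 60, 88}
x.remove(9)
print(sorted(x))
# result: [3, 4, 51, 55, 56, 58, 60, 88]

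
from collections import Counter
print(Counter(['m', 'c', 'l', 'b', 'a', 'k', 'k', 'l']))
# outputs Counter({'l': 2, 'k': 2, 'm': 1, 'c': 1, 'b': 1, 'a': 1})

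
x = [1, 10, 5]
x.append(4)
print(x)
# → [1, 10, 5, 4]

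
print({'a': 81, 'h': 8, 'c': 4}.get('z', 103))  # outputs 103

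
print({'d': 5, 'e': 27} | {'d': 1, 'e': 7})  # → {'d': 1, 'e': 7}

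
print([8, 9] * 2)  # [8, 9, 8, 9]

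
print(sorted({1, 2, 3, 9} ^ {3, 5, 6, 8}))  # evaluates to [1, 2, 5, 6, 8, 9]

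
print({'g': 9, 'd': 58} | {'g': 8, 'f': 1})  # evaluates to {'g': 8, 'd': 58, 'f': 1}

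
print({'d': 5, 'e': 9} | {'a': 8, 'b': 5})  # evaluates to {'d': 5, 'e': 9, 'a': 8, 'b': 5}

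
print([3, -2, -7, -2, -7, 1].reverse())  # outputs None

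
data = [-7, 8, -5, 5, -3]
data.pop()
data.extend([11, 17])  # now [-7, 8, -5, 5, 11, 17]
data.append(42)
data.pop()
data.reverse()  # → [17, 11, 5, -5, 8, -7]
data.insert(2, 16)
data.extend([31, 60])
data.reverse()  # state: [60, 31, -7, 8, -5, 5, 16, 11, 17]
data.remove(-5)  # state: [60, 31, -7, 8, 5, 16, 11, 17]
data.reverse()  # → [17, 11, 16, 5, 8, -7, 31, 60]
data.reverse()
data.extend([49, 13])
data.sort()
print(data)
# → [-7, 5, 8, 11, 13, 16, 17, 31, 49, 60]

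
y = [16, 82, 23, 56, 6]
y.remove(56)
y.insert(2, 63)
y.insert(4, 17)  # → [16, 82, 63, 23, 17, 6]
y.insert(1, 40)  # [16, 40, 82, 63, 23, 17, 6]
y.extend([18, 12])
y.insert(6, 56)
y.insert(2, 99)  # [16, 40, 99, 82, 63, 23, 17, 56, 6, 18, 12]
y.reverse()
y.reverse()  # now [16, 40, 99, 82, 63, 23, 17, 56, 6, 18, 12]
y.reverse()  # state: [12, 18, 6, 56, 17, 23, 63, 82, 99, 40, 16]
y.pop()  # 16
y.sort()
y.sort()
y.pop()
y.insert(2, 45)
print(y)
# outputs [6, 12, 45, 17, 18, 23, 40, 56, 63, 82]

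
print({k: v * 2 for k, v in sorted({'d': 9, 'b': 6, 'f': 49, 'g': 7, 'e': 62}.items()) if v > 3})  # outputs {'b': 12, 'd': 18, 'e': 124, 'f': 98, 'g': 14}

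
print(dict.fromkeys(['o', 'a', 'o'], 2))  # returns {'o': 2, 'a': 2}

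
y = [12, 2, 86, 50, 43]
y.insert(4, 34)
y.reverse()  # [43, 34, 50, 86, 2, 12]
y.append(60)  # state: [43, 34, 50, 86, 2, 12, 60]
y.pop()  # 60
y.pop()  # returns 12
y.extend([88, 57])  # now [43, 34, 50, 86, 2, 88, 57]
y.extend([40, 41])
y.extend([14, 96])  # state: [43, 34, 50, 86, 2, 88, 57, 40, 41, 14, 96]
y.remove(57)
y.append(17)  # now [43, 34, 50, 86, 2, 88, 40, 41, 14, 96, 17]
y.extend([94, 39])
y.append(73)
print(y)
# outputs [43, 34, 50, 86, 2, 88, 40, 41, 14, 96, 17, 94, 39, 73]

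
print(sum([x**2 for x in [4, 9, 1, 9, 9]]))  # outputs 260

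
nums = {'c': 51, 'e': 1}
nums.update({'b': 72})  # {'c': 51, 'e': 1, 'b': 72}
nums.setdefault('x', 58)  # 58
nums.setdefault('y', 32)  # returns 32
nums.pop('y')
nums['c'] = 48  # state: {'c': 48, 'e': 1, 'b': 72, 'x': 58}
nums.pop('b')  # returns 72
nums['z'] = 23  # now {'c': 48, 'e': 1, 'x': 58, 'z': 23}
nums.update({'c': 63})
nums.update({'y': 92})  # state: {'c': 63, 'e': 1, 'x': 58, 'z': 23, 'y': 92}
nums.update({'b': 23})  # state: {'c': 63, 'e': 1, 'x': 58, 'z': 23, 'y': 92, 'b': 23}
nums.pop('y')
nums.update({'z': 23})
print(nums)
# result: {'c': 63, 'e': 1, 'x': 58, 'z': 23, 'b': 23}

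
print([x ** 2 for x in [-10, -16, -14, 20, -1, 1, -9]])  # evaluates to [100, 256, 196, 400, 1, 1, 81]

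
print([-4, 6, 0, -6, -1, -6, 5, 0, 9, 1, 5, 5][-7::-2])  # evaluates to [-6, -6, 6]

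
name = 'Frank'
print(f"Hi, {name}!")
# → Hi, Frank!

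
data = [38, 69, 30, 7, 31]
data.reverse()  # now [31, 7, 30, 69, 38]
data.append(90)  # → [31, 7, 30, 69, 38, 90]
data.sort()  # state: [7, 30, 31, 38, 69, 90]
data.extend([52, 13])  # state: [7, 30, 31, 38, 69, 90, 52, 13]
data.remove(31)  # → [7, 30, 38, 69, 90, 52, 13]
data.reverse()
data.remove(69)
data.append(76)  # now [13, 52, 90, 38, 30, 7, 76]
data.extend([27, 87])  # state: [13, 52, 90, 38, 30, 7, 76, 27, 87]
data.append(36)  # [13, 52, 90, 38, 30, 7, 76, 27, 87, 36]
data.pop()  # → 36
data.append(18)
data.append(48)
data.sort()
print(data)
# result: [7, 13, 18, 27, 30, 38, 48, 52, 76, 87, 90]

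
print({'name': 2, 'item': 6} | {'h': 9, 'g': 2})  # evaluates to {'name': 2, 'item': 6, 'h': 9, 'g': 2}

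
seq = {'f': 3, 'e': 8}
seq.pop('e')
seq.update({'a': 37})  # {'f': 3, 'a': 37}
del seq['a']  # {'f': 3}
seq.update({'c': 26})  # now {'f': 3, 'c': 26}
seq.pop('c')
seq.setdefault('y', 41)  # 41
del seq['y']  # {'f': 3}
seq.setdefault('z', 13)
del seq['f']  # {'z': 13}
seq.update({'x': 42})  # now {'z': 13, 'x': 42}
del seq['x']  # {'z': 13}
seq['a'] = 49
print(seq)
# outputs {'z': 13, 'a': 49}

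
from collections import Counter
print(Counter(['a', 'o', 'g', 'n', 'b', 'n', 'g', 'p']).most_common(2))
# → [('g', 2), ('n', 2)]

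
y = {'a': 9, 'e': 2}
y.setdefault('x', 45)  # 45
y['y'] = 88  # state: {'a': 9, 'e': 2, 'x': 45, 'y': 88}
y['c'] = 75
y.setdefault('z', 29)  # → 29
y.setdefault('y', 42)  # 88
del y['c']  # {'a': 9, 'e': 2, 'x': 45, 'y': 88, 'z': 29}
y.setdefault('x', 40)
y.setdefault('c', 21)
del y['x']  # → {'a': 9, 'e': 2, 'y': 88, 'z': 29, 'c': 21}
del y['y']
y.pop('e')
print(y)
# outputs {'a': 9, 'z': 29, 'c': 21}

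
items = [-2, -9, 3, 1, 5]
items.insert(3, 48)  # [-2, -9, 3, 48, 1, 5]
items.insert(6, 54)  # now [-2, -9, 3, 48, 1, 5, 54]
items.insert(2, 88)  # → [-2, -9, 88, 3, 48, 1, 5, 54]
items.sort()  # [-9, -2, 1, 3, 5, 48, 54, 88]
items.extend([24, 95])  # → [-9, -2, 1, 3, 5, 48, 54, 88, 24, 95]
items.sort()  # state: [-9, -2, 1, 3, 5, 24, 48, 54, 88, 95]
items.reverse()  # [95, 88, 54, 48, 24, 5, 3, 1, -2, -9]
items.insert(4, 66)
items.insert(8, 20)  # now [95, 88, 54, 48, 66, 24, 5, 3, 20, 1, -2, -9]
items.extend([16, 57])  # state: [95, 88, 54, 48, 66, 24, 5, 3, 20, 1, -2, -9, 16, 57]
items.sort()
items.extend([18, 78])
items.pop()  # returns 78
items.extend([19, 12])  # [-9, -2, 1, 3, 5, 16, 20, 24, 48, 54, 57, 66, 88, 95, 18, 19, 12]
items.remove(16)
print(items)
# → [-9, -2, 1, 3, 5, 20, 24, 48, 54, 57, 66, 88, 95, 18, 19, 12]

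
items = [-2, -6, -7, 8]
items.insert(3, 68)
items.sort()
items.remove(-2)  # [-7, -6, 8, 68]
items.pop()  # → 68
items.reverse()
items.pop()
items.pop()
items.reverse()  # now [8]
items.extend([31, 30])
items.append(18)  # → [8, 31, 30, 18]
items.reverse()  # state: [18, 30, 31, 8]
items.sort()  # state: [8, 18, 30, 31]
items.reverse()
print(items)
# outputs [31, 30, 18, 8]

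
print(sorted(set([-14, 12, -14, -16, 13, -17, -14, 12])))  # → [-17, -16, -14, 12, 13]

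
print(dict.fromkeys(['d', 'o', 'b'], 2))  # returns {'d': 2, 'o': 2, 'b': 2}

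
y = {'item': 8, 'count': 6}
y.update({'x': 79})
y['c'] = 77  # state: {'item': 8, 'count': 6, 'x': 79, 'c': 77}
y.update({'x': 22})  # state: {'item': 8, 'count': 6, 'x': 22, 'c': 77}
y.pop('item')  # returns 8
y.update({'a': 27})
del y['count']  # {'x': 22, 'c': 77, 'a': 27}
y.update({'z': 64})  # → {'x': 22, 'c': 77, 'a': 27, 'z': 64}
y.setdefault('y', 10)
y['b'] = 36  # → {'x': 22, 'c': 77, 'a': 27, 'z': 64, 'y': 10, 'b': 36}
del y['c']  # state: {'x': 22, 'a': 27, 'z': 64, 'y': 10, 'b': 36}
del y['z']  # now {'x': 22, 'a': 27, 'y': 10, 'b': 36}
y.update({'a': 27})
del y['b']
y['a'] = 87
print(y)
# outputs {'x': 22, 'a': 87, 'y': 10}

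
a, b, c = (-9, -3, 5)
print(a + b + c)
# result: -7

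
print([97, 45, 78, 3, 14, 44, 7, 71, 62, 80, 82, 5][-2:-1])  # [82]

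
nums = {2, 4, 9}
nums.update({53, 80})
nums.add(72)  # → {2, 4, 9, 53, 72, 80}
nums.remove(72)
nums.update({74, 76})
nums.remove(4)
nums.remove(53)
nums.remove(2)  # {9, 74, 76, 80}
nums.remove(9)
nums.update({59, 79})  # {59, 74, 76, 79, 80}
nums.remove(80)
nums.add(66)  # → {59, 66, 74, 76, 79}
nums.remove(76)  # {59, 66, 74, 79}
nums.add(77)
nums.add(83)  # {59, 66, 74, 77, 79, 83}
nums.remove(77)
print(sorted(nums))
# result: [59, 66, 74, 79, 83]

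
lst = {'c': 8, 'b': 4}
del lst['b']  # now {'c': 8}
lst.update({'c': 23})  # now {'c': 23}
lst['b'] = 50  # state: {'c': 23, 'b': 50}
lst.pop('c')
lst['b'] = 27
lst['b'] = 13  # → {'b': 13}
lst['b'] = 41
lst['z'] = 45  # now {'b': 41, 'z': 45}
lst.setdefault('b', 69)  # 41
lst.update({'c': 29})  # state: {'b': 41, 'z': 45, 'c': 29}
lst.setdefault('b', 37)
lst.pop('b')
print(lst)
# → {'z': 45, 'c': 29}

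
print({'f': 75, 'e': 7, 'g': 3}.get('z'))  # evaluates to None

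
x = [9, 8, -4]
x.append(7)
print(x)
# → [9, 8, -4, 7]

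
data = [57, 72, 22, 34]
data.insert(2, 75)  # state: [57, 72, 75, 22, 34]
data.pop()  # 34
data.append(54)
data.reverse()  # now [54, 22, 75, 72, 57]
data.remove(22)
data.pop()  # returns 57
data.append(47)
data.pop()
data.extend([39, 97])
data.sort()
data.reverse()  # [97, 75, 72, 54, 39]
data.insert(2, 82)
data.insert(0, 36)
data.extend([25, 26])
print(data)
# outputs [36, 97, 75, 82, 72, 54, 39, 25, 26]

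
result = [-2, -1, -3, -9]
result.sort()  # [-9, -3, -2, -1]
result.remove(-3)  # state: [-9, -2, -1]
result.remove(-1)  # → [-9, -2]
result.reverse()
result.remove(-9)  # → [-2]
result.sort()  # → [-2]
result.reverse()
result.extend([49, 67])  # [-2, 49, 67]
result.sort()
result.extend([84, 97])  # [-2, 49, 67, 84, 97]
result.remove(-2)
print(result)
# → [49, 67, 84, 97]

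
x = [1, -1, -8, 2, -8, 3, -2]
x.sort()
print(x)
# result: [-8, -8, -2, -1, 1, 2, 3]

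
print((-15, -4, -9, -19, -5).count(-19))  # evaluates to 1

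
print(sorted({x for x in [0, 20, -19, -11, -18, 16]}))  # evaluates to [-19, -18, -11, 0, 16, 20]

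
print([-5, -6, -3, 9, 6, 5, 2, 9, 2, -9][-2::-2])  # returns [2, 2, 6, -3, -5]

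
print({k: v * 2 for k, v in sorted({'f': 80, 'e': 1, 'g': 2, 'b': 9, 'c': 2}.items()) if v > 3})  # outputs {'b': 18, 'f': 160}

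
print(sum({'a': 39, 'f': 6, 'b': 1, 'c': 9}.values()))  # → 55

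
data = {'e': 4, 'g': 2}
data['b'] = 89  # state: {'e': 4, 'g': 2, 'b': 89}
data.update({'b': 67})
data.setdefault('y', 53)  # 53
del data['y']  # {'e': 4, 'g': 2, 'b': 67}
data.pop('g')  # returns 2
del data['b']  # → {'e': 4}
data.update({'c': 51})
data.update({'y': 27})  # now {'e': 4, 'c': 51, 'y': 27}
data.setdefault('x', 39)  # 39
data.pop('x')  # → 39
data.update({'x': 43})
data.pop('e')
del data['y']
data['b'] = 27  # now {'c': 51, 'x': 43, 'b': 27}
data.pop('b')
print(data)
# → {'c': 51, 'x': 43}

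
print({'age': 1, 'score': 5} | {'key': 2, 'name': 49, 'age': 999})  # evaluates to {'age': 999, 'score': 5, 'key': 2, 'name': 49}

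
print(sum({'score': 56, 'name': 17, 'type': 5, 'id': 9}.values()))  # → 87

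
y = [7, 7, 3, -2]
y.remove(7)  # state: [7, 3, -2]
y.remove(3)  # [7, -2]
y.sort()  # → [-2, 7]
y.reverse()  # [7, -2]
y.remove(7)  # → [-2]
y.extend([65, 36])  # [-2, 65, 36]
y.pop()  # 36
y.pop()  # 65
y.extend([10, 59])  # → [-2, 10, 59]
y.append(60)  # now [-2, 10, 59, 60]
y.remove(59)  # [-2, 10, 60]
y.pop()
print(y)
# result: [-2, 10]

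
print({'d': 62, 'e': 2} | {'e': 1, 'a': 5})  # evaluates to {'d': 62, 'e': 1, 'a': 5}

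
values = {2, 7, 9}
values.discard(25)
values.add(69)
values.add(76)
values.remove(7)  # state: {2, 9, 69, 76}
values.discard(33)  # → {2, 9, 69, 76}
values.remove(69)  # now {2, 9, 76}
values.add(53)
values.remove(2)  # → {9, 53, 76}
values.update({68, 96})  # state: {9, 53, 68, 76, 96}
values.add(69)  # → {9, 53, 68, 69, 76, 96}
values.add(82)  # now {9, 53, 68, 69, 76, 82, 96}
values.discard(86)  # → {9, 53, 68, 69, 76, 82, 96}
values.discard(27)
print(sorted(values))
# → [9, 53, 68, 69, 76, 82, 96]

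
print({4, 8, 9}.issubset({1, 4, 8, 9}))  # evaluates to True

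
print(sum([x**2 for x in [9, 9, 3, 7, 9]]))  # 301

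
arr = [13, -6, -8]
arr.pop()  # -8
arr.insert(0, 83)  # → [83, 13, -6]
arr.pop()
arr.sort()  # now [13, 83]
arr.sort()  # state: [13, 83]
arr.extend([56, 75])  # [13, 83, 56, 75]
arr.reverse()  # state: [75, 56, 83, 13]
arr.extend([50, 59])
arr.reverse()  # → [59, 50, 13, 83, 56, 75]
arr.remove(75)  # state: [59, 50, 13, 83, 56]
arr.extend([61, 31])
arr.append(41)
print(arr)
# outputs [59, 50, 13, 83, 56, 61, 31, 41]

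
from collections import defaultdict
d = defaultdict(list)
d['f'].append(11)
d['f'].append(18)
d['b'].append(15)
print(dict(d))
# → {'f': [11, 18], 'b': [15]}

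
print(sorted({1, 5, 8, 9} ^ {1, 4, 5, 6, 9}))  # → [4, 6, 8]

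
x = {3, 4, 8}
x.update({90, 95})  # {3, 4, 8, 90, 95}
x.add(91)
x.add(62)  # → {3, 4, 8, 62, 90, 91, 95}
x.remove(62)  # {3, 4, 8, 90, 91, 95}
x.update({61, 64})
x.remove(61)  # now {3, 4, 8, 64, 90, 91, 95}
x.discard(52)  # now {3, 4, 8, 64, 90, 91, 95}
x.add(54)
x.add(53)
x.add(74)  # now {3, 4, 8, 53, 54, 64, 74, 90, 91, 95}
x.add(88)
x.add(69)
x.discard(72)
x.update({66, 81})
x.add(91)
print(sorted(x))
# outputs [3, 4, 8, 53, 54, 64, 66, 69, 74, 81, 88, 90, 91, 95]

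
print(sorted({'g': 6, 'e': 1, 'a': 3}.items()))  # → [('a', 3), ('e', 1), ('g', 6)]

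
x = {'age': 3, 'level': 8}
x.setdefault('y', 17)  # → 17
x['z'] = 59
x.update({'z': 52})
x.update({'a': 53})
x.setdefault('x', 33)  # 33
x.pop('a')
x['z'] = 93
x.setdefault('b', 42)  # 42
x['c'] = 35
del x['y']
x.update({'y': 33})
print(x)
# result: {'age': 3, 'level': 8, 'z': 93, 'x': 33, 'b': 42, 'c': 35, 'y': 33}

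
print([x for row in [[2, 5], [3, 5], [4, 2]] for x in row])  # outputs [2, 5, 3, 5, 4, 2]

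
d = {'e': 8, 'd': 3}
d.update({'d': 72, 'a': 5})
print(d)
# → {'e': 8, 'd': 72, 'a': 5}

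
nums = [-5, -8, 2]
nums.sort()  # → [-8, -5, 2]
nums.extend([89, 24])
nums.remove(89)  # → [-8, -5, 2, 24]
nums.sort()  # [-8, -5, 2, 24]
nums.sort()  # [-8, -5, 2, 24]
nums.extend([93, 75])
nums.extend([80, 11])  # [-8, -5, 2, 24, 93, 75, 80, 11]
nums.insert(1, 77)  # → [-8, 77, -5, 2, 24, 93, 75, 80, 11]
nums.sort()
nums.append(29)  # [-8, -5, 2, 11, 24, 75, 77, 80, 93, 29]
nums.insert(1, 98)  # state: [-8, 98, -5, 2, 11, 24, 75, 77, 80, 93, 29]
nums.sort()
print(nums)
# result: [-8, -5, 2, 11, 24, 29, 75, 77, 80, 93, 98]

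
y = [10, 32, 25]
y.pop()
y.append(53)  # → [10, 32, 53]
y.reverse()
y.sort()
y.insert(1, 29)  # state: [10, 29, 32, 53]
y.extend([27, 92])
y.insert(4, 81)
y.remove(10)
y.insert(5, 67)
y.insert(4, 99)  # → [29, 32, 53, 81, 99, 27, 67, 92]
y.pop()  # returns 92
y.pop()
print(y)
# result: [29, 32, 53, 81, 99, 27]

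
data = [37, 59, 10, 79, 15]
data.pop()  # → 15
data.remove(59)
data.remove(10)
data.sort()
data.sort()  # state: [37, 79]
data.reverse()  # [79, 37]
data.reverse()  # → [37, 79]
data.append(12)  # [37, 79, 12]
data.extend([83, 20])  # [37, 79, 12, 83, 20]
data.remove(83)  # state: [37, 79, 12, 20]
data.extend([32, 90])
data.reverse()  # [90, 32, 20, 12, 79, 37]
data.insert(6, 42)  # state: [90, 32, 20, 12, 79, 37, 42]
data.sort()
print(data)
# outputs [12, 20, 32, 37, 42, 79, 90]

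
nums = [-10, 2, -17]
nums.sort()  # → [-17, -10, 2]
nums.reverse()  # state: [2, -10, -17]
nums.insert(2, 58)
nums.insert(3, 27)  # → [2, -10, 58, 27, -17]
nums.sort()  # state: [-17, -10, 2, 27, 58]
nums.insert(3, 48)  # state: [-17, -10, 2, 48, 27, 58]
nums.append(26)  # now [-17, -10, 2, 48, 27, 58, 26]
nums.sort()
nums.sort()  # [-17, -10, 2, 26, 27, 48, 58]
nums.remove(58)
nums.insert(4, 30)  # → [-17, -10, 2, 26, 30, 27, 48]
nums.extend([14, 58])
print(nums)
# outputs [-17, -10, 2, 26, 30, 27, 48, 14, 58]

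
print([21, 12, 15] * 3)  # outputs [21, 12, 15, 21, 12, 15, 21, 12, 15]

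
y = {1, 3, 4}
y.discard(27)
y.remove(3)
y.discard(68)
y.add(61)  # {1, 4, 61}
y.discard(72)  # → {1, 4, 61}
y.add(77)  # {1, 4, 61, 77}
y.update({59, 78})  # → {1, 4, 59, 61, 77, 78}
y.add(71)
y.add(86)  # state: {1, 4, 59, 61, 71, 77, 78, 86}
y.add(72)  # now {1, 4, 59, 61, 71, 72, 77, 78, 86}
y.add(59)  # {1, 4, 59, 61, 71, 72, 77, 78, 86}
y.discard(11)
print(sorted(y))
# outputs [1, 4, 59, 61, 71, 72, 77, 78, 86]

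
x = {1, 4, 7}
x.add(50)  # {1, 4, 7, 50}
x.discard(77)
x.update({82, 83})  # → {1, 4, 7, 50, 82, 83}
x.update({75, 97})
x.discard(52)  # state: {1, 4, 7, 50, 75, 82, 83, 97}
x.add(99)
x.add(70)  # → {1, 4, 7, 50, 70, 75, 82, 83, 97, 99}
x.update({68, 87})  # {1, 4, 7, 50, 68, 70, 75, 82, 83, 87, 97, 99}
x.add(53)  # {1, 4, 7, 50, 53, 68, 70, 75, 82, 83, 87, 97, 99}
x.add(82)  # {1, 4, 7, 50, 53, 68, 70, 75, 82, 83, 87, 97, 99}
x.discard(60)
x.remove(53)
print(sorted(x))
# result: [1, 4, 7, 50, 68, 70, 75, 82, 83, 87, 97, 99]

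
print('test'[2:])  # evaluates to st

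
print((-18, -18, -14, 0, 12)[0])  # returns -18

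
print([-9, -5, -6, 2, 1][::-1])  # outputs [1, 2, -6, -5, -9]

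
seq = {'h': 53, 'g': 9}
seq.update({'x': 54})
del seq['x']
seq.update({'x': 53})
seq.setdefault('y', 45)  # 45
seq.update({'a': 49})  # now {'h': 53, 'g': 9, 'x': 53, 'y': 45, 'a': 49}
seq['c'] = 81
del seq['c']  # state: {'h': 53, 'g': 9, 'x': 53, 'y': 45, 'a': 49}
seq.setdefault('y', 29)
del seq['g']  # {'h': 53, 'x': 53, 'y': 45, 'a': 49}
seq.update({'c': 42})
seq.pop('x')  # 53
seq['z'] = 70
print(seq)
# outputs {'h': 53, 'y': 45, 'a': 49, 'c': 42, 'z': 70}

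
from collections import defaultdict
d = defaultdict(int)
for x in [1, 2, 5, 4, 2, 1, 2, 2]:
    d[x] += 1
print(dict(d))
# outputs {1: 2, 2: 4, 5: 1, 4: 1}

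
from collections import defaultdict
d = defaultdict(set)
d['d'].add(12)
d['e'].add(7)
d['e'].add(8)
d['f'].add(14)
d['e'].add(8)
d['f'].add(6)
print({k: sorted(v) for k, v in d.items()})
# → {'d': [12], 'e': [7, 8], 'f': [6, 14]}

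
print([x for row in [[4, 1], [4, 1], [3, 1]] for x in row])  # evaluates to [4, 1, 4, 1, 3, 1]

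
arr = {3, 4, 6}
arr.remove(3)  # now {4, 6}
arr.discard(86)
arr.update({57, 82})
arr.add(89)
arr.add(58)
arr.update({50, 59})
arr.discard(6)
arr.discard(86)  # {4, 50, 57, 58, 59, 82, 89}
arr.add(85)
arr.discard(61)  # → {4, 50, 57, 58, 59, 82, 85, 89}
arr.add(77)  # {4, 50, 57, 58, 59, 77, 82, 85, 89}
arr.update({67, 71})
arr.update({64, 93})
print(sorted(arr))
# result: [4, 50, 57, 58, 59, 64, 67, 71, 77, 82, 85, 89, 93]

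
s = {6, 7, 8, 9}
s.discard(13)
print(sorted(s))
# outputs [6, 7, 8, 9]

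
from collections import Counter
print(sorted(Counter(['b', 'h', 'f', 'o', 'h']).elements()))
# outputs ['b', 'f', 'h', 'h', 'o']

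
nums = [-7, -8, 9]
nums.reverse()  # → [9, -8, -7]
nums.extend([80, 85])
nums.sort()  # [-8, -7, 9, 80, 85]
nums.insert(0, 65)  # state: [65, -8, -7, 9, 80, 85]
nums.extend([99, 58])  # [65, -8, -7, 9, 80, 85, 99, 58]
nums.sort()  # [-8, -7, 9, 58, 65, 80, 85, 99]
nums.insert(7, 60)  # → [-8, -7, 9, 58, 65, 80, 85, 60, 99]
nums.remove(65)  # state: [-8, -7, 9, 58, 80, 85, 60, 99]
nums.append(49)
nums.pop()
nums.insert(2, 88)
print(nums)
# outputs [-8, -7, 88, 9, 58, 80, 85, 60, 99]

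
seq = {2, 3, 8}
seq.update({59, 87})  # {2, 3, 8, 59, 87}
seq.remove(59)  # {2, 3, 8, 87}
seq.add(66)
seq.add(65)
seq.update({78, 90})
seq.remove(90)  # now {2, 3, 8, 65, 66, 78, 87}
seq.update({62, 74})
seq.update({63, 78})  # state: {2, 3, 8, 62, 63, 65, 66, 74, 78, 87}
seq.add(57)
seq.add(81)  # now {2, 3, 8, 57, 62, 63, 65, 66, 74, 78, 81, 87}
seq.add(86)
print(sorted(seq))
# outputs [2, 3, 8, 57, 62, 63, 65, 66, 74, 78, 81, 86, 87]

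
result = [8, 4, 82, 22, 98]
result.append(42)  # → [8, 4, 82, 22, 98, 42]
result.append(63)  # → [8, 4, 82, 22, 98, 42, 63]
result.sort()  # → [4, 8, 22, 42, 63, 82, 98]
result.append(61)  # [4, 8, 22, 42, 63, 82, 98, 61]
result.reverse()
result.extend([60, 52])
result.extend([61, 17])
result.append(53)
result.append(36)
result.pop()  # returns 36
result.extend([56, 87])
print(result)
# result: [61, 98, 82, 63, 42, 22, 8, 4, 60, 52, 61, 17, 53, 56, 87]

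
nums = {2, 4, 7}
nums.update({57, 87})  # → {2, 4, 7, 57, 87}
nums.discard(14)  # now {2, 4, 7, 57, 87}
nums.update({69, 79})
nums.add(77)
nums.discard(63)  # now {2, 4, 7, 57, 69, 77, 79, 87}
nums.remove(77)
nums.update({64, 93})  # {2, 4, 7, 57, 64, 69, 79, 87, 93}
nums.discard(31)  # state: {2, 4, 7, 57, 64, 69, 79, 87, 93}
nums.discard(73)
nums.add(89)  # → {2, 4, 7, 57, 64, 69, 79, 87, 89, 93}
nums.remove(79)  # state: {2, 4, 7, 57, 64, 69, 87, 89, 93}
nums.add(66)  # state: {2, 4, 7, 57, 64, 66, 69, 87, 89, 93}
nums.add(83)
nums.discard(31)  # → {2, 4, 7, 57, 64, 66, 69, 83, 87, 89, 93}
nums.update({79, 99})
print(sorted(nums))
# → [2, 4, 7, 57, 64, 66, 69, 79, 83, 87, 89, 93, 99]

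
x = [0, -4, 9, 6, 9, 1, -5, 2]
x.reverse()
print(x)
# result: [2, -5, 1, 9, 6, 9, -4, 0]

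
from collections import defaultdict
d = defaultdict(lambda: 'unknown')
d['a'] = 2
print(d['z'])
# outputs unknown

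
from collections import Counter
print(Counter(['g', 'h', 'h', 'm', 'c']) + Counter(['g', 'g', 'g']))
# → Counter({'g': 4, 'h': 2, 'm': 1, 'c': 1})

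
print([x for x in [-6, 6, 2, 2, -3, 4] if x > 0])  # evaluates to [6, 2, 2, 4]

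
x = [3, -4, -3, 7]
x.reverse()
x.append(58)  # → [7, -3, -4, 3, 58]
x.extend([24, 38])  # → [7, -3, -4, 3, 58, 24, 38]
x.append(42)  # [7, -3, -4, 3, 58, 24, 38, 42]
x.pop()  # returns 42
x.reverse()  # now [38, 24, 58, 3, -4, -3, 7]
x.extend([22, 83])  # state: [38, 24, 58, 3, -4, -3, 7, 22, 83]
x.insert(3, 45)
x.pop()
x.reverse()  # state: [22, 7, -3, -4, 3, 45, 58, 24, 38]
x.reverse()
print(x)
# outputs [38, 24, 58, 45, 3, -4, -3, 7, 22]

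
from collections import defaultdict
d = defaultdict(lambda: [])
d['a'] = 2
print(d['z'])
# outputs []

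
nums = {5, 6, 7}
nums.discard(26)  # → {5, 6, 7}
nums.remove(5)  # {6, 7}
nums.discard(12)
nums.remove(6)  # {7}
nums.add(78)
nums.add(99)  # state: {7, 78, 99}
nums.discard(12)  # {7, 78, 99}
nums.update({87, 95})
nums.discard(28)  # {7, 78, 87, 95, 99}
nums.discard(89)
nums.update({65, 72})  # {7, 65, 72, 78, 87, 95, 99}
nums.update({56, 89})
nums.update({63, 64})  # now {7, 56, 63, 64, 65, 72, 78, 87, 89, 95, 99}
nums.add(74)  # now {7, 56, 63, 64, 65, 72, 74, 78, 87, 89, 95, 99}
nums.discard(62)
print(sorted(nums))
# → [7, 56, 63, 64, 65, 72, 74, 78, 87, 89, 95, 99]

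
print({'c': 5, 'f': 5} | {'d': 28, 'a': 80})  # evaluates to {'c': 5, 'f': 5, 'd': 28, 'a': 80}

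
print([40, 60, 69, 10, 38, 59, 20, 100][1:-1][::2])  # [60, 10, 59]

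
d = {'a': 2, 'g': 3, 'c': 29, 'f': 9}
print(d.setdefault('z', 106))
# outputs 106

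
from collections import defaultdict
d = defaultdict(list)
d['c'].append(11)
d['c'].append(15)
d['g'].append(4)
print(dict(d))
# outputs {'c': [11, 15], 'g': [4]}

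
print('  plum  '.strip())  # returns plum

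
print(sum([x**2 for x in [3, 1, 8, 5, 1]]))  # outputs 100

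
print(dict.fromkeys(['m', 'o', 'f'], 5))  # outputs {'m': 5, 'o': 5, 'f': 5}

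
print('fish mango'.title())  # Fish Mango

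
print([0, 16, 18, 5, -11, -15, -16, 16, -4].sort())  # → None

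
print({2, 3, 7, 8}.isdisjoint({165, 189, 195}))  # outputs True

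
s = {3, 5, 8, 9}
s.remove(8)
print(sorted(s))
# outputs [3, 5, 9]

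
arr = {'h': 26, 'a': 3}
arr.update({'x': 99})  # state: {'h': 26, 'a': 3, 'x': 99}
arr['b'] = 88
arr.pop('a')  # 3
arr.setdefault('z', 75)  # 75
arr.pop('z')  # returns 75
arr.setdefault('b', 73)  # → 88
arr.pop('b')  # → 88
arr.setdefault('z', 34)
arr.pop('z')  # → 34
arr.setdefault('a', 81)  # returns 81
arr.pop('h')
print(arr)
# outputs {'x': 99, 'a': 81}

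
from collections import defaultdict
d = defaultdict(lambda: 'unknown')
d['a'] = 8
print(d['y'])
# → unknown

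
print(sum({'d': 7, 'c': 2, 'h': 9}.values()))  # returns 18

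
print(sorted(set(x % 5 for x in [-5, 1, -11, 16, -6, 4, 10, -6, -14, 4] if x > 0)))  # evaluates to [0, 1, 4]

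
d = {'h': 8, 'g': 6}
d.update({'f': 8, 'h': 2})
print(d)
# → {'h': 2, 'g': 6, 'f': 8}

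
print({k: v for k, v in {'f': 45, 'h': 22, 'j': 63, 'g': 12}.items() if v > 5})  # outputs {'f': 45, 'h': 22, 'j': 63, 'g': 12}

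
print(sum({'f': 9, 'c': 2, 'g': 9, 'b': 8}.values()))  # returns 28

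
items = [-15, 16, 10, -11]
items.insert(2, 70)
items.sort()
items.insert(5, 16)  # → [-15, -11, 10, 16, 70, 16]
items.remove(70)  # [-15, -11, 10, 16, 16]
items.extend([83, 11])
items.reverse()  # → [11, 83, 16, 16, 10, -11, -15]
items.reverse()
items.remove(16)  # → [-15, -11, 10, 16, 83, 11]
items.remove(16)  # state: [-15, -11, 10, 83, 11]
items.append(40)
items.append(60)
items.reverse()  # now [60, 40, 11, 83, 10, -11, -15]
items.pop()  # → -15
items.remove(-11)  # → [60, 40, 11, 83, 10]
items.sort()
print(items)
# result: [10, 11, 40, 60, 83]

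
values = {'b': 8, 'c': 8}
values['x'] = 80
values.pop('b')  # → 8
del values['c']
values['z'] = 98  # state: {'x': 80, 'z': 98}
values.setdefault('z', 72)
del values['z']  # {'x': 80}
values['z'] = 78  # {'x': 80, 'z': 78}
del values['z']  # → {'x': 80}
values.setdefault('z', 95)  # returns 95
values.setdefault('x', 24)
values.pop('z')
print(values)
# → {'x': 80}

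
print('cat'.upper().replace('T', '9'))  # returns CA9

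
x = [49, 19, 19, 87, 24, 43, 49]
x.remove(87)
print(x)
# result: [49, 19, 19, 24, 43, 49]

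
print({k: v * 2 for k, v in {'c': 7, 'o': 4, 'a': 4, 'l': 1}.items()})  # {'c': 14, 'o': 8, 'a': 8, 'l': 2}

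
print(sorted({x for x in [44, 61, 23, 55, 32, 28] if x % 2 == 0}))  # [28, 32, 44]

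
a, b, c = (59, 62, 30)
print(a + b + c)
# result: 151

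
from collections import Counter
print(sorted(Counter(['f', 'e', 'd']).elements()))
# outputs ['d', 'e', 'f']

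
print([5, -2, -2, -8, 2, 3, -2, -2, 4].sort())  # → None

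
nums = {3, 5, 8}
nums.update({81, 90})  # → {3, 5, 8, 81, 90}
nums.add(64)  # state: {3, 5, 8, 64, 81, 90}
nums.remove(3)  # {5, 8, 64, 81, 90}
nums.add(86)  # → {5, 8, 64, 81, 86, 90}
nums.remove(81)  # {5, 8, 64, 86, 90}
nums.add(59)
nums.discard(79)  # {5, 8, 59, 64, 86, 90}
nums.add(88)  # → {5, 8, 59, 64, 86, 88, 90}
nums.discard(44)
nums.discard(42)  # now {5, 8, 59, 64, 86, 88, 90}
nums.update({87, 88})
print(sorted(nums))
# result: [5, 8, 59, 64, 86, 87, 88, 90]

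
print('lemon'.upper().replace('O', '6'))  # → LEM6N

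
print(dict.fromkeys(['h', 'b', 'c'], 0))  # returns {'h': 0, 'b': 0, 'c': 0}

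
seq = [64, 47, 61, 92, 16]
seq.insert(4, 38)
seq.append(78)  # [64, 47, 61, 92, 38, 16, 78]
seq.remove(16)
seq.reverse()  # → [78, 38, 92, 61, 47, 64]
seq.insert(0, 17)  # [17, 78, 38, 92, 61, 47, 64]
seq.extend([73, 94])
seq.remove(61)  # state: [17, 78, 38, 92, 47, 64, 73, 94]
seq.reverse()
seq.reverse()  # [17, 78, 38, 92, 47, 64, 73, 94]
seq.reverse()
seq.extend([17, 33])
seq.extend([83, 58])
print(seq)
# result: [94, 73, 64, 47, 92, 38, 78, 17, 17, 33, 83, 58]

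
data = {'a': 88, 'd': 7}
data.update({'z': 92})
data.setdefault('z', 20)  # 92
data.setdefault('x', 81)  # 81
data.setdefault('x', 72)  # 81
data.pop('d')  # 7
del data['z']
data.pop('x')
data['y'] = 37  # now {'a': 88, 'y': 37}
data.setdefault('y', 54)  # 37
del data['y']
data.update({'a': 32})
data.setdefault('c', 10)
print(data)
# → {'a': 32, 'c': 10}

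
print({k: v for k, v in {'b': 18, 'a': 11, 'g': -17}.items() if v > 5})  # {'b': 18, 'a': 11}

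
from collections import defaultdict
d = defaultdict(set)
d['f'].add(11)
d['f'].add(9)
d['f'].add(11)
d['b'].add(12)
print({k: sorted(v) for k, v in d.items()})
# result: {'f': [9, 11], 'b': [12]}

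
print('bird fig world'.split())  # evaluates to ['bird', 'fig', 'world']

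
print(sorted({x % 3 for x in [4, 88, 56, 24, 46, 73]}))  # [0, 1, 2]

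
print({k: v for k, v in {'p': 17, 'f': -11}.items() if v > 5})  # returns {'p': 17}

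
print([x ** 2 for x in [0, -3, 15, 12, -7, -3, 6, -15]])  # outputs [0, 9, 225, 144, 49, 9, 36, 225]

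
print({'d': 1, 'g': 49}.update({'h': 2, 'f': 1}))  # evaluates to None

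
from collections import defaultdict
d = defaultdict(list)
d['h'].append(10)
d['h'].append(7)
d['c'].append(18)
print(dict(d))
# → {'h': [10, 7], 'c': [18]}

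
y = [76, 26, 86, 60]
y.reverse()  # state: [60, 86, 26, 76]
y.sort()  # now [26, 60, 76, 86]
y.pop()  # 86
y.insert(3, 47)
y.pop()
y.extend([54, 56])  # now [26, 60, 76, 54, 56]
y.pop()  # 56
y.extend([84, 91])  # [26, 60, 76, 54, 84, 91]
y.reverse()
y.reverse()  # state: [26, 60, 76, 54, 84, 91]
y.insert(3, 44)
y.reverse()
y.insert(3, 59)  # [91, 84, 54, 59, 44, 76, 60, 26]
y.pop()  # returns 26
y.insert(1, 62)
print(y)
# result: [91, 62, 84, 54, 59, 44, 76, 60]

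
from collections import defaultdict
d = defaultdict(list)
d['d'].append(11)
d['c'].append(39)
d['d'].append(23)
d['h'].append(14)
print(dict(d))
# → {'d': [11, 23], 'c': [39], 'h': [14]}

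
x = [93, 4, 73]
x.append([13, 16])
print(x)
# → [93, 4, 73, [13, 16]]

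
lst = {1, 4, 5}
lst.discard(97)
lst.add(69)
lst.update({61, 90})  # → {1, 4, 5, 61, 69, 90}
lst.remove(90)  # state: {1, 4, 5, 61, 69}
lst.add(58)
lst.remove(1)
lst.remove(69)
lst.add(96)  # {4, 5, 58, 61, 96}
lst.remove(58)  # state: {4, 5, 61, 96}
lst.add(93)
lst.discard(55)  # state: {4, 5, 61, 93, 96}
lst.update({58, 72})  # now {4, 5, 58, 61, 72, 93, 96}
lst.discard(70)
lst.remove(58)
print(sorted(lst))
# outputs [4, 5, 61, 72, 93, 96]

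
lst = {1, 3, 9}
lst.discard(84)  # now {1, 3, 9}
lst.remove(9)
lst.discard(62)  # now {1, 3}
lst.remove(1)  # {3}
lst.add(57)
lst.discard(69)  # {3, 57}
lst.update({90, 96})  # {3, 57, 90, 96}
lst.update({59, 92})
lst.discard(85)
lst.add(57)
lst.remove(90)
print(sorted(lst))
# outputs [3, 57, 59, 92, 96]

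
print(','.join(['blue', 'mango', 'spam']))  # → blue,mango,spam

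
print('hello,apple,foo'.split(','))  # ['hello', 'apple', 'foo']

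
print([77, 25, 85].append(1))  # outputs None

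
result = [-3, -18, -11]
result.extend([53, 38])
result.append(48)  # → [-3, -18, -11, 53, 38, 48]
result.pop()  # 48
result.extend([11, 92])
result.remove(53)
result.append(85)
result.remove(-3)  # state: [-18, -11, 38, 11, 92, 85]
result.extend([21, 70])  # [-18, -11, 38, 11, 92, 85, 21, 70]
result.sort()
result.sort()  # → [-18, -11, 11, 21, 38, 70, 85, 92]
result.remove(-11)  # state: [-18, 11, 21, 38, 70, 85, 92]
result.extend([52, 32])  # [-18, 11, 21, 38, 70, 85, 92, 52, 32]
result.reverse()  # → [32, 52, 92, 85, 70, 38, 21, 11, -18]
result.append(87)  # [32, 52, 92, 85, 70, 38, 21, 11, -18, 87]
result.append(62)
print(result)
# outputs [32, 52, 92, 85, 70, 38, 21, 11, -18, 87, 62]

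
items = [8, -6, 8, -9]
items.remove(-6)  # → [8, 8, -9]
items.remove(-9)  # [8, 8]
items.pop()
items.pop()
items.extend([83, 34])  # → [83, 34]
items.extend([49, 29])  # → [83, 34, 49, 29]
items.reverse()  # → [29, 49, 34, 83]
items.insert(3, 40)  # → [29, 49, 34, 40, 83]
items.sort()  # [29, 34, 40, 49, 83]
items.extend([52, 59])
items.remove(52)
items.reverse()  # [59, 83, 49, 40, 34, 29]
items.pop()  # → 29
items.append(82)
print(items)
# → [59, 83, 49, 40, 34, 82]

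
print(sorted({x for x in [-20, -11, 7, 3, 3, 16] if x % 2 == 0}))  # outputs [-20, 16]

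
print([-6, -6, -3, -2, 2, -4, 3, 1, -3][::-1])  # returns [-3, 1, 3, -4, 2, -2, -3, -6, -6]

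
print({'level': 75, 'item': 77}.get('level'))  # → 75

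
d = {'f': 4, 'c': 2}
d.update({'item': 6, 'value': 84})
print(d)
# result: {'f': 4, 'c': 2, 'item': 6, 'value': 84}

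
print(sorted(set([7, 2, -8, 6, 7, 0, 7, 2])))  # [-8, 0, 2, 6, 7]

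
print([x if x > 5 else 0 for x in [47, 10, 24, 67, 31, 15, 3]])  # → [47, 10, 24, 67, 31, 15, 0]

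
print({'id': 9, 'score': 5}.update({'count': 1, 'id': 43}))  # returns None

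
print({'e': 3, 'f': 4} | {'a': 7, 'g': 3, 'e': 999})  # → {'e': 999, 'f': 4, 'a': 7, 'g': 3}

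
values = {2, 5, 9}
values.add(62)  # {2, 5, 9, 62}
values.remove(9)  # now {2, 5, 62}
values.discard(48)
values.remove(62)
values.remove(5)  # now {2}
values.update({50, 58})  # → {2, 50, 58}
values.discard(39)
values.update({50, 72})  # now {2, 50, 58, 72}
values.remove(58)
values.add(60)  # {2, 50, 60, 72}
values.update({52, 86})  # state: {2, 50, 52, 60, 72, 86}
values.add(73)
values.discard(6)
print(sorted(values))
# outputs [2, 50, 52, 60, 72, 73, 86]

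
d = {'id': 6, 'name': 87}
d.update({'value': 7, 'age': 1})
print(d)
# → {'id': 6, 'name': 87, 'value': 7, 'age': 1}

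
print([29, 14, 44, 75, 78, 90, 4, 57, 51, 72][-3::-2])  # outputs [57, 90, 75, 14]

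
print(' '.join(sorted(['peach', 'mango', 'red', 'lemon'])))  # lemon mango peach red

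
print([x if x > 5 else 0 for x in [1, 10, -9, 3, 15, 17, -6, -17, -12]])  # [0, 10, 0, 0, 15, 17, 0, 0, 0]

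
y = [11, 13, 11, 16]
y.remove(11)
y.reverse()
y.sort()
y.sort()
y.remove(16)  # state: [11, 13]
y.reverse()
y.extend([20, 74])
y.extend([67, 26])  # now [13, 11, 20, 74, 67, 26]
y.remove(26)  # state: [13, 11, 20, 74, 67]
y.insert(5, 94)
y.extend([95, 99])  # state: [13, 11, 20, 74, 67, 94, 95, 99]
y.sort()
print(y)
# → [11, 13, 20, 67, 74, 94, 95, 99]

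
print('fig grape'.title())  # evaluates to Fig Grape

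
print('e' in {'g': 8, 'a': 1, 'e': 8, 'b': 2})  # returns True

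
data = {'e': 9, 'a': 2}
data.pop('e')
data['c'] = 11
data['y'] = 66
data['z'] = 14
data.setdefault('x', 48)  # 48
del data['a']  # {'c': 11, 'y': 66, 'z': 14, 'x': 48}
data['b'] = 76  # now {'c': 11, 'y': 66, 'z': 14, 'x': 48, 'b': 76}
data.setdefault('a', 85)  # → 85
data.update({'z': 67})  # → {'c': 11, 'y': 66, 'z': 67, 'x': 48, 'b': 76, 'a': 85}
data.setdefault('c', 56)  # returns 11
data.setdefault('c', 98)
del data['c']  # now {'y': 66, 'z': 67, 'x': 48, 'b': 76, 'a': 85}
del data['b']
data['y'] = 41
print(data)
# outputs {'y': 41, 'z': 67, 'x': 48, 'a': 85}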